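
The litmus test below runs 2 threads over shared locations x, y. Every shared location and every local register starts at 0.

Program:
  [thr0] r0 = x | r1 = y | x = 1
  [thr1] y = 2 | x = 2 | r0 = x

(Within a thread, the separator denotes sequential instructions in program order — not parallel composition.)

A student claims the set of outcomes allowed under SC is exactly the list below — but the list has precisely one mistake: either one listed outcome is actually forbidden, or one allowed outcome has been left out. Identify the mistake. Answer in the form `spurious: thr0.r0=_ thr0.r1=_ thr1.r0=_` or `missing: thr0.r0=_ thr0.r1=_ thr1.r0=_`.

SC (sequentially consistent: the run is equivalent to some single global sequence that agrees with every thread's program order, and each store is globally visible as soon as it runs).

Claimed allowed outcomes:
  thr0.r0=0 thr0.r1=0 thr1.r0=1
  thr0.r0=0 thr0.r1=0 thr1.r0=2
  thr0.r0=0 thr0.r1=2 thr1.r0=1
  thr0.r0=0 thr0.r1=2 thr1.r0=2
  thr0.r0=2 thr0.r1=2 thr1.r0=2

missing: thr0.r0=2 thr0.r1=2 thr1.r0=1

outcome vector order: (thr0.r0,thr0.r1,thr1.r0)
SC: 6 outcomes — {(0,0,1) (0,0,2) (0,2,1) (0,2,2) (2,2,1) (2,2,2)}
SC∖claimed = {(2,2,1)}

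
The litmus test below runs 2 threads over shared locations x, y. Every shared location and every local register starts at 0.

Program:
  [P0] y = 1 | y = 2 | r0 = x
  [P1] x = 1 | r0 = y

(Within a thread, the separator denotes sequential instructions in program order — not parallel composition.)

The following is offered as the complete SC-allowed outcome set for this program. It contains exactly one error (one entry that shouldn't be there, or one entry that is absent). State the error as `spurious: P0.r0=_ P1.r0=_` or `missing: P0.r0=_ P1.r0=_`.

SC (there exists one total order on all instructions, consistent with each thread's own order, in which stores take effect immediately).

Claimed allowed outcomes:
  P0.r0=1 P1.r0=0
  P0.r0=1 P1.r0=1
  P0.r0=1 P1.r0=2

missing: P0.r0=0 P1.r0=2

outcome vector order: (P0.r0,P1.r0)
under SC → (0,2), (1,0), (1,1), (1,2)
SC∖claimed = {(0,2)}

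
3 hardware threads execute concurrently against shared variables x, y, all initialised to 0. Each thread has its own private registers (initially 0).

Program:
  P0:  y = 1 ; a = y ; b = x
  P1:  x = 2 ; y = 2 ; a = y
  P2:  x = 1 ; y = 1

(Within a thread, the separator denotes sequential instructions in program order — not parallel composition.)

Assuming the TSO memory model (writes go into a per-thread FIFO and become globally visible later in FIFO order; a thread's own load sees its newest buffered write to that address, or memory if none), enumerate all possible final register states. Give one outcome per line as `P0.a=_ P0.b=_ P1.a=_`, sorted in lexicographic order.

P0.a=1 P0.b=0 P1.a=1
P0.a=1 P0.b=0 P1.a=2
P0.a=1 P0.b=1 P1.a=1
P0.a=1 P0.b=1 P1.a=2
P0.a=1 P0.b=2 P1.a=1
P0.a=1 P0.b=2 P1.a=2
P0.a=2 P0.b=1 P1.a=1
P0.a=2 P0.b=1 P1.a=2
P0.a=2 P0.b=2 P1.a=1
P0.a=2 P0.b=2 P1.a=2

outcome vector order: (P0.a,P0.b,P1.a)
|TSO outcomes| = 10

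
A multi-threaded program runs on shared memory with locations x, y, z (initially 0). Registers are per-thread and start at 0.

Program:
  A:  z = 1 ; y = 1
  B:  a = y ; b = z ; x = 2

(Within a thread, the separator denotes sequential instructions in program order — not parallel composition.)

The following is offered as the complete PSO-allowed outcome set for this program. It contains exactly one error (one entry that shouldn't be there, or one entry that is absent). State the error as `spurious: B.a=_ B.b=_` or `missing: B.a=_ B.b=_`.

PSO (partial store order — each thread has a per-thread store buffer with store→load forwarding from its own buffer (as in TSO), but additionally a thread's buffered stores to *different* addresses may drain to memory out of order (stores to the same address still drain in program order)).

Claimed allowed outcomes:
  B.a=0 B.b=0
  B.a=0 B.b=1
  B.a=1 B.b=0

outcome vector order: (B.a,B.b)
[PSO] allowed = {00 01 10 11}
PSO∖claimed = {11}

missing: B.a=1 B.b=1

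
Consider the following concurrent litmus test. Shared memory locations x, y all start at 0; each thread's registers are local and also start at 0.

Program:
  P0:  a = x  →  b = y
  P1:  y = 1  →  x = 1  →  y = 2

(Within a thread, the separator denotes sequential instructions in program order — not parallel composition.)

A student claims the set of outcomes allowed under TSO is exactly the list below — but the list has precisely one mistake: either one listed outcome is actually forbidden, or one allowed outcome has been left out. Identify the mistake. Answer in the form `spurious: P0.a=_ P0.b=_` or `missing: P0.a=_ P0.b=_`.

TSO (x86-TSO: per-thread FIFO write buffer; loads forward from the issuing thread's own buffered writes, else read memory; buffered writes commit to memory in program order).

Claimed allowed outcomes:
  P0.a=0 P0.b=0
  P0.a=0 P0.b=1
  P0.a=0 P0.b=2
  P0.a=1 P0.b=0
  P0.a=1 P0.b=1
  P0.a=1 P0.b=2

spurious: P0.a=1 P0.b=0

outcome vector order: (P0.a,P0.b)
under TSO → 00 01 02 11 12
claimed∖TSO = {10}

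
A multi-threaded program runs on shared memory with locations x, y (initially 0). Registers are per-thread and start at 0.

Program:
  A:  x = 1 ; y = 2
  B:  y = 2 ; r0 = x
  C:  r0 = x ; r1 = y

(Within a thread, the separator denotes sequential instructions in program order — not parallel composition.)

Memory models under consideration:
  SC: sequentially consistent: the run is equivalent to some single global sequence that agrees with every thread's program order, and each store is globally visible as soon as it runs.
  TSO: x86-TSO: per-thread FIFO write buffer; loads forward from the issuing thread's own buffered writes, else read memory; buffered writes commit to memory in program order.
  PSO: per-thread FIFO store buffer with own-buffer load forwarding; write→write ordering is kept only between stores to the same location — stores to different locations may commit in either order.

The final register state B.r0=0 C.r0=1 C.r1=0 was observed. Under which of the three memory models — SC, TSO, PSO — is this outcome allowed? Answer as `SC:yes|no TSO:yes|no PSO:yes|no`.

outcome vector order: (B.r0,C.r0,C.r1)
SC: 7 outcomes — {000, 002, 012, 100, 102, 110, 112}
TSO: 8 outcomes — {000, 002, 010, 012, 100, 102, 110, 112}
PSO: 8 outcomes — {000, 002, 010, 012, 100, 102, 110, 112}
target 010 ∈ {TSO,PSO}

SC:no TSO:yes PSO:yes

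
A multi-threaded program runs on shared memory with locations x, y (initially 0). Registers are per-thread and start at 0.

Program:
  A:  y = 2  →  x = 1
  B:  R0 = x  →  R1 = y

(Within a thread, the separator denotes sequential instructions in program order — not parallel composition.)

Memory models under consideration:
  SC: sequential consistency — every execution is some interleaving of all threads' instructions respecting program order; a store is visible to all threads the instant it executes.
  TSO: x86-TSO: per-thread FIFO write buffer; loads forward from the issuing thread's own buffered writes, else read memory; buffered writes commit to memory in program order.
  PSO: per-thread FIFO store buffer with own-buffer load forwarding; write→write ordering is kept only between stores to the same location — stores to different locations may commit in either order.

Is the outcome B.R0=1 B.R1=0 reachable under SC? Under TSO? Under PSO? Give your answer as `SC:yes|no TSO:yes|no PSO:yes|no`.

SC:no TSO:no PSO:yes

outcome vector order: (B.R0,B.R1)
[SC] allowed = {(0,0); (0,2); (1,2)}
[TSO] allowed = {(0,0); (0,2); (1,2)}
[PSO] allowed = {(0,0); (0,2); (1,0); (1,2)}
target (1,0) ∈ {PSO}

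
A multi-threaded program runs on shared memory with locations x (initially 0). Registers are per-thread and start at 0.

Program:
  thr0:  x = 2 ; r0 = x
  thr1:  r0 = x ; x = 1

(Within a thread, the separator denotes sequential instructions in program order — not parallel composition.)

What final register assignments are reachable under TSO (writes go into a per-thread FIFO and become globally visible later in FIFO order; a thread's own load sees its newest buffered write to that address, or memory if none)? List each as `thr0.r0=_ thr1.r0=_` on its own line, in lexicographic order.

thr0.r0=1 thr1.r0=0
thr0.r0=1 thr1.r0=2
thr0.r0=2 thr1.r0=0
thr0.r0=2 thr1.r0=2

outcome vector order: (thr0.r0,thr1.r0)
|TSO outcomes| = 4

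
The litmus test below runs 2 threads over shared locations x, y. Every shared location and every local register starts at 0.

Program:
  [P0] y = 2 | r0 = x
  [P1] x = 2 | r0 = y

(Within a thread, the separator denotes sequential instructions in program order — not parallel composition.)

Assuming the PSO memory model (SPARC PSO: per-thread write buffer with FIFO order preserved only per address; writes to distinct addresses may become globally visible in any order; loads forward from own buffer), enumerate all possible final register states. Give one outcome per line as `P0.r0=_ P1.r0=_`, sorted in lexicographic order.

P0.r0=0 P1.r0=0
P0.r0=0 P1.r0=2
P0.r0=2 P1.r0=0
P0.r0=2 P1.r0=2

outcome vector order: (P0.r0,P1.r0)
|PSO outcomes| = 4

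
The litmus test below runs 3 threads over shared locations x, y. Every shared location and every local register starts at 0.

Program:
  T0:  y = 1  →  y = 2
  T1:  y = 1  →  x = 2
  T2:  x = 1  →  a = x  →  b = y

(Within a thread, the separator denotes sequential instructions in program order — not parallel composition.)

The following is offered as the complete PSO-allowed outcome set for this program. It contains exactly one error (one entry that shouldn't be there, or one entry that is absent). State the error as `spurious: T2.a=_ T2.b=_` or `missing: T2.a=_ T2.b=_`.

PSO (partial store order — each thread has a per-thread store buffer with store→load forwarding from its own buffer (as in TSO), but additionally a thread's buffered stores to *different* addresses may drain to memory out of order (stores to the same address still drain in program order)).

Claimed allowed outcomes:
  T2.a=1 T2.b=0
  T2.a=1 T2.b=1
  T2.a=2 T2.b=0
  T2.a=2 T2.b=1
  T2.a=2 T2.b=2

outcome vector order: (T2.a,T2.b)
PSO (6): <1 0>; <1 1>; <1 2>; <2 0>; <2 1>; <2 2>
PSO∖claimed = {<1 2>}

missing: T2.a=1 T2.b=2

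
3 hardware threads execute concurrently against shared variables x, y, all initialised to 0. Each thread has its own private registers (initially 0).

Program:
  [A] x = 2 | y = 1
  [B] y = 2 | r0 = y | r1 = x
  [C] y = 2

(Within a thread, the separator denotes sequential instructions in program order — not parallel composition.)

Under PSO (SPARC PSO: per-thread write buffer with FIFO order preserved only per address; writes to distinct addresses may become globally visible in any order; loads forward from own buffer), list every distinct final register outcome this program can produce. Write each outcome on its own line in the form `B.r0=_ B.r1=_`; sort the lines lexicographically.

outcome vector order: (B.r0,B.r1)
|PSO outcomes| = 4

B.r0=1 B.r1=0
B.r0=1 B.r1=2
B.r0=2 B.r1=0
B.r0=2 B.r1=2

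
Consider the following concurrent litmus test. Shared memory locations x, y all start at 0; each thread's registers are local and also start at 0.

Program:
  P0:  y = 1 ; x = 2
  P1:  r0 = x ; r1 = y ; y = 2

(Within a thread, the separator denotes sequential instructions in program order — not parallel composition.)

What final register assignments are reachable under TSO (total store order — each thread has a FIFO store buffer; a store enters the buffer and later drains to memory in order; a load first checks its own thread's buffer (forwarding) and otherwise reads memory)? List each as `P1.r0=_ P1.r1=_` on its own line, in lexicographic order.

P1.r0=0 P1.r1=0
P1.r0=0 P1.r1=1
P1.r0=2 P1.r1=1

outcome vector order: (P1.r0,P1.r1)
|TSO outcomes| = 3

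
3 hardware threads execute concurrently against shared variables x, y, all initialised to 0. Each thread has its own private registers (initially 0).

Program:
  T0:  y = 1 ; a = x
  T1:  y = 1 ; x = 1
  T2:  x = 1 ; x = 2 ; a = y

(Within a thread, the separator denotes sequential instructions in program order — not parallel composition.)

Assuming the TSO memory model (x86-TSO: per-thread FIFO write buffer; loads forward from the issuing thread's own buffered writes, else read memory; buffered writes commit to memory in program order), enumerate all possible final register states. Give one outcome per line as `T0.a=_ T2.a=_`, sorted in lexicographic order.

outcome vector order: (T0.a,T2.a)
|TSO outcomes| = 6

T0.a=0 T2.a=0
T0.a=0 T2.a=1
T0.a=1 T2.a=0
T0.a=1 T2.a=1
T0.a=2 T2.a=0
T0.a=2 T2.a=1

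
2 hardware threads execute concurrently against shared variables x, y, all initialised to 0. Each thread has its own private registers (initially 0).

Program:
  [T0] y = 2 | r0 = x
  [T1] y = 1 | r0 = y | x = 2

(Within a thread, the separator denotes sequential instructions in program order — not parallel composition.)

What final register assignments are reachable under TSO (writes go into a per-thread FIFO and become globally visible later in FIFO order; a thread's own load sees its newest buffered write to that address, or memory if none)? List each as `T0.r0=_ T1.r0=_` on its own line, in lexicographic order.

T0.r0=0 T1.r0=1
T0.r0=0 T1.r0=2
T0.r0=2 T1.r0=1
T0.r0=2 T1.r0=2

outcome vector order: (T0.r0,T1.r0)
|TSO outcomes| = 4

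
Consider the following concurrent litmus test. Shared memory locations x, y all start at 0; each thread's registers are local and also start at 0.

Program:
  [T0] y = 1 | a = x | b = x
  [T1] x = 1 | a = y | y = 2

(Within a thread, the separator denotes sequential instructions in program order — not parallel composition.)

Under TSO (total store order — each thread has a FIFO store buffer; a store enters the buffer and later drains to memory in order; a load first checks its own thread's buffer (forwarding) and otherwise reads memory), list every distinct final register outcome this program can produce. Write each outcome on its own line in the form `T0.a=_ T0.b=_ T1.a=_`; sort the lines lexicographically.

T0.a=0 T0.b=0 T1.a=0
T0.a=0 T0.b=0 T1.a=1
T0.a=0 T0.b=1 T1.a=0
T0.a=0 T0.b=1 T1.a=1
T0.a=1 T0.b=1 T1.a=0
T0.a=1 T0.b=1 T1.a=1

outcome vector order: (T0.a,T0.b,T1.a)
|TSO outcomes| = 6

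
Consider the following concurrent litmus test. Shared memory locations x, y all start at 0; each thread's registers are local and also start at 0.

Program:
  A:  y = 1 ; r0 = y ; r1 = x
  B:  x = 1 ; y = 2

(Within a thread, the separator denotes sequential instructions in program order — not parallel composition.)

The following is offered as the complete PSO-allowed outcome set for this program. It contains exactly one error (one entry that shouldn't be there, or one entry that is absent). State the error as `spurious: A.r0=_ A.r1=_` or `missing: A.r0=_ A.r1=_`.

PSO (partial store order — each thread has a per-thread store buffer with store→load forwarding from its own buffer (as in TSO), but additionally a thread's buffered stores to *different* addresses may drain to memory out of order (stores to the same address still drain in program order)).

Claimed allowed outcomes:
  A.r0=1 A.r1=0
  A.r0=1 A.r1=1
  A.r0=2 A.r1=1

missing: A.r0=2 A.r1=0

outcome vector order: (A.r0,A.r1)
PSO: 4 outcomes — {10; 11; 20; 21}
PSO∖claimed = {20}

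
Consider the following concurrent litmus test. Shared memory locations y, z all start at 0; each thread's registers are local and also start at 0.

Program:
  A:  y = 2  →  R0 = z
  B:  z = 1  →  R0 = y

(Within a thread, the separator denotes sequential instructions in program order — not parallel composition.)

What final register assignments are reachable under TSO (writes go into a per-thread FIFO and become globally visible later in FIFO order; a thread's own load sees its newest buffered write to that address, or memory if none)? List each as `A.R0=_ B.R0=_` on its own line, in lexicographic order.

outcome vector order: (A.R0,B.R0)
|TSO outcomes| = 4

A.R0=0 B.R0=0
A.R0=0 B.R0=2
A.R0=1 B.R0=0
A.R0=1 B.R0=2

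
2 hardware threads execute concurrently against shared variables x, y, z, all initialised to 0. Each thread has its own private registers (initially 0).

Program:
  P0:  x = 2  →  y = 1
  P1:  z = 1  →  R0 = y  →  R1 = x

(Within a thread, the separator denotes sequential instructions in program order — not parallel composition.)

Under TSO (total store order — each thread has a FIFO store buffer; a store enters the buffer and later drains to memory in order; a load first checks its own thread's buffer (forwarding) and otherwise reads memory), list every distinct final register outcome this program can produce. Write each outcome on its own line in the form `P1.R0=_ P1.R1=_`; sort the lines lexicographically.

outcome vector order: (P1.R0,P1.R1)
|TSO outcomes| = 3

P1.R0=0 P1.R1=0
P1.R0=0 P1.R1=2
P1.R0=1 P1.R1=2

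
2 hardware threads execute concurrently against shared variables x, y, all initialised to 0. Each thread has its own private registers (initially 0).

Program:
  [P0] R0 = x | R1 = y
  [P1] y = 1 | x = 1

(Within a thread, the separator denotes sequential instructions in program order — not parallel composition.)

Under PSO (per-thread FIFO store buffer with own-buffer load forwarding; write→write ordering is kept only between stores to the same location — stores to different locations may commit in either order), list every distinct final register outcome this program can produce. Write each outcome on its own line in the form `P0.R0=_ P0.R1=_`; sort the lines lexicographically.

outcome vector order: (P0.R0,P0.R1)
|PSO outcomes| = 4

P0.R0=0 P0.R1=0
P0.R0=0 P0.R1=1
P0.R0=1 P0.R1=0
P0.R0=1 P0.R1=1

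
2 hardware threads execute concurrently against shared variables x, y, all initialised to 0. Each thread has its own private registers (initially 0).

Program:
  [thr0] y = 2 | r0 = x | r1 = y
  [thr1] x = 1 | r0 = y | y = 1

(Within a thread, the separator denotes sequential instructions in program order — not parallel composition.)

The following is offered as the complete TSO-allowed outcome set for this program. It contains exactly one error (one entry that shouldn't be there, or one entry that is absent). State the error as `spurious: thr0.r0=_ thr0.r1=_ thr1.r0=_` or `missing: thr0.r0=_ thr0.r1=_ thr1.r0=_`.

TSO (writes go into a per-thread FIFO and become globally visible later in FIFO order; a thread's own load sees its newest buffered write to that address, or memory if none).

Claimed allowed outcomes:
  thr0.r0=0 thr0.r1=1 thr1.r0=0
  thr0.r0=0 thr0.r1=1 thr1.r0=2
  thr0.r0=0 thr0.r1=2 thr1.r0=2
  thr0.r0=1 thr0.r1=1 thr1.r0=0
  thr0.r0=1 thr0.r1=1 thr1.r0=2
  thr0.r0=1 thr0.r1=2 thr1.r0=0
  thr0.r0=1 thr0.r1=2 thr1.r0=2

missing: thr0.r0=0 thr0.r1=2 thr1.r0=0

outcome vector order: (thr0.r0,thr0.r1,thr1.r0)
TSO: 8 outcomes — {010; 012; 020; 022; 110; 112; 120; 122}
TSO∖claimed = {020}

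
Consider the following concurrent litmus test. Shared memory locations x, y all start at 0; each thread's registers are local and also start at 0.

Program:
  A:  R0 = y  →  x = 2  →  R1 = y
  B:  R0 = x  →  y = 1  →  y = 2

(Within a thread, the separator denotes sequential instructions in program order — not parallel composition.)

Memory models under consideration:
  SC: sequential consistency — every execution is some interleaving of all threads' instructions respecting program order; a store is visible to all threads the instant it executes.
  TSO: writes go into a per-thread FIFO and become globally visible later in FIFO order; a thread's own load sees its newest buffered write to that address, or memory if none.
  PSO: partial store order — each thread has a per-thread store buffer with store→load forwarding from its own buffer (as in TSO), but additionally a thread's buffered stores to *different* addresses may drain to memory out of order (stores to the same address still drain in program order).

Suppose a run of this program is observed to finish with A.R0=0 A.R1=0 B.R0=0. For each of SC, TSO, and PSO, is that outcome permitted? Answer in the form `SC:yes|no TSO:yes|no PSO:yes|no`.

outcome vector order: (A.R0,A.R1,B.R0)
SC: 9 outcomes — {<0 0 0> <0 0 2> <0 1 0> <0 1 2> <0 2 0> <0 2 2> <1 1 0> <1 2 0> <2 2 0>}
TSO: 9 outcomes — {<0 0 0> <0 0 2> <0 1 0> <0 1 2> <0 2 0> <0 2 2> <1 1 0> <1 2 0> <2 2 0>}
PSO: 9 outcomes — {<0 0 0> <0 0 2> <0 1 0> <0 1 2> <0 2 0> <0 2 2> <1 1 0> <1 2 0> <2 2 0>}
target <0 0 0> ∈ {SC,TSO,PSO}

SC:yes TSO:yes PSO:yes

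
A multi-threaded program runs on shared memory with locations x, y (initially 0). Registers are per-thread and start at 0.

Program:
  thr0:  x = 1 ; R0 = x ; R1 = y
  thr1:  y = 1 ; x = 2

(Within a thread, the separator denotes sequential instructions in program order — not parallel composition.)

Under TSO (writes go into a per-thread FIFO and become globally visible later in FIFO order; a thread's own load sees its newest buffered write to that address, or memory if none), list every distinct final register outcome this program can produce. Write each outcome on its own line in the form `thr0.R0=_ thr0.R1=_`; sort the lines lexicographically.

outcome vector order: (thr0.R0,thr0.R1)
|TSO outcomes| = 3

thr0.R0=1 thr0.R1=0
thr0.R0=1 thr0.R1=1
thr0.R0=2 thr0.R1=1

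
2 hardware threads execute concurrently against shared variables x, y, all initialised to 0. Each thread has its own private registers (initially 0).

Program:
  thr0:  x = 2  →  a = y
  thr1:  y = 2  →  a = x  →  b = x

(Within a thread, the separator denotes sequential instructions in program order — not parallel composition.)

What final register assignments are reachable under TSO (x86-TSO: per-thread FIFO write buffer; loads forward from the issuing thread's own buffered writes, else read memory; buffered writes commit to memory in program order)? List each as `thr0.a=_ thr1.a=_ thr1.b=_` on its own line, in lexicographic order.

thr0.a=0 thr1.a=0 thr1.b=0
thr0.a=0 thr1.a=0 thr1.b=2
thr0.a=0 thr1.a=2 thr1.b=2
thr0.a=2 thr1.a=0 thr1.b=0
thr0.a=2 thr1.a=0 thr1.b=2
thr0.a=2 thr1.a=2 thr1.b=2

outcome vector order: (thr0.a,thr1.a,thr1.b)
|TSO outcomes| = 6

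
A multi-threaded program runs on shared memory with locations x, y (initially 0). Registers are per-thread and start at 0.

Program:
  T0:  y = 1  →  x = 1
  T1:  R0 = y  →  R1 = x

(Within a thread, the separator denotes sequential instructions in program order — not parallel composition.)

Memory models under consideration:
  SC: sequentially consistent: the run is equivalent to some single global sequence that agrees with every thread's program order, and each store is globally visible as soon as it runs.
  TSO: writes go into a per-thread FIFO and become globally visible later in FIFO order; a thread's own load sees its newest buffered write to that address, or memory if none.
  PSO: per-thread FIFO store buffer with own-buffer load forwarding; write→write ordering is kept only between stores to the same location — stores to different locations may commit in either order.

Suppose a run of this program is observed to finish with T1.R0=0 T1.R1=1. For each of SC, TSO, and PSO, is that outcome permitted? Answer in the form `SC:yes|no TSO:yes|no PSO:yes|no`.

SC:yes TSO:yes PSO:yes

outcome vector order: (T1.R0,T1.R1)
under SC → 00; 01; 10; 11
under TSO → 00; 01; 10; 11
under PSO → 00; 01; 10; 11
target 01 ∈ {SC,TSO,PSO}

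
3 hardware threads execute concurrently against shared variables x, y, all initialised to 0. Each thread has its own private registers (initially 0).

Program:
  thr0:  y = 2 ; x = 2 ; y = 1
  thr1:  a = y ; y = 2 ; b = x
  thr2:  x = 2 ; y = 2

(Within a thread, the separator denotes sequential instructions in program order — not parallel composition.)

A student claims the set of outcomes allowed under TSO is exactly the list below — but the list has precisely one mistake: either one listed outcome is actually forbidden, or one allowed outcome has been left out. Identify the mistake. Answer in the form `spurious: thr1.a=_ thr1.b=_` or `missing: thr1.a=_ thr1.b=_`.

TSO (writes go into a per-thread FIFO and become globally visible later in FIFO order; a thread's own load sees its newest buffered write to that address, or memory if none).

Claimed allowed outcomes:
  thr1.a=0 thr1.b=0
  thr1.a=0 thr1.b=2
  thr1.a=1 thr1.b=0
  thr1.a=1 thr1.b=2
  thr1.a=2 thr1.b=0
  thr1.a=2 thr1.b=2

outcome vector order: (thr1.a,thr1.b)
TSO: 5 outcomes — {(0,0) (0,2) (1,2) (2,0) (2,2)}
claimed∖TSO = {(1,0)}

spurious: thr1.a=1 thr1.b=0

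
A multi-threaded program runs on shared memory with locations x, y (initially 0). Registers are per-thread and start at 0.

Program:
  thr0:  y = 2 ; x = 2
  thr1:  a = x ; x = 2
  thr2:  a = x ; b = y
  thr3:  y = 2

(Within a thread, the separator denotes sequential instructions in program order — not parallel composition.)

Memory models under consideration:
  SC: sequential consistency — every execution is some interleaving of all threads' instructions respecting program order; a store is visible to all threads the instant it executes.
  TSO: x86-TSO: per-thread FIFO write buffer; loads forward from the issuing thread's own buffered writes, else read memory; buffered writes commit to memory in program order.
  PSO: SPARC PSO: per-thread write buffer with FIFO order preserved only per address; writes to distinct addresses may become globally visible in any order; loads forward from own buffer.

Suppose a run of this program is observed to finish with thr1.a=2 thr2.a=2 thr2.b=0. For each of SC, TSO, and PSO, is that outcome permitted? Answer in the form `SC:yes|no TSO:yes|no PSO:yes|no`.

SC:no TSO:no PSO:yes

outcome vector order: (thr1.a,thr2.a,thr2.b)
under SC → 0/0/0, 0/0/2, 0/2/0, 0/2/2, 2/0/0, 2/0/2, 2/2/2
under TSO → 0/0/0, 0/0/2, 0/2/0, 0/2/2, 2/0/0, 2/0/2, 2/2/2
under PSO → 0/0/0, 0/0/2, 0/2/0, 0/2/2, 2/0/0, 2/0/2, 2/2/0, 2/2/2
target 2/2/0 ∈ {PSO}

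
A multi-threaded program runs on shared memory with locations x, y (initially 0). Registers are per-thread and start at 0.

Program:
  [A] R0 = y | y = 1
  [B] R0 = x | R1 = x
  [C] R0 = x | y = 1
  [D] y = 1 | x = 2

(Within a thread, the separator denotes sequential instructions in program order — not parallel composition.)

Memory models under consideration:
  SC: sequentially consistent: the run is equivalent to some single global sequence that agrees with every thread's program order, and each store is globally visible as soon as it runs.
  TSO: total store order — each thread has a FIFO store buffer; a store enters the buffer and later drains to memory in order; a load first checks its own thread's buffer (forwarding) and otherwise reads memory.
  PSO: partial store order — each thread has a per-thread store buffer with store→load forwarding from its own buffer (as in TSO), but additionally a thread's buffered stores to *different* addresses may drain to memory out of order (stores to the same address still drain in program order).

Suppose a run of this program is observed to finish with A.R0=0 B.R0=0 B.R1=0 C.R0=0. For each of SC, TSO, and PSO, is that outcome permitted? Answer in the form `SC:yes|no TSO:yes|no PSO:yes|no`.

SC:yes TSO:yes PSO:yes

outcome vector order: (A.R0,B.R0,B.R1,C.R0)
SC: 12 outcomes — {<0 0 0 0>, <0 0 0 2>, <0 0 2 0>, <0 0 2 2>, <0 2 2 0>, <0 2 2 2>, <1 0 0 0>, <1 0 0 2>, <1 0 2 0>, <1 0 2 2>, <1 2 2 0>, <1 2 2 2>}
TSO: 12 outcomes — {<0 0 0 0>, <0 0 0 2>, <0 0 2 0>, <0 0 2 2>, <0 2 2 0>, <0 2 2 2>, <1 0 0 0>, <1 0 0 2>, <1 0 2 0>, <1 0 2 2>, <1 2 2 0>, <1 2 2 2>}
PSO: 12 outcomes — {<0 0 0 0>, <0 0 0 2>, <0 0 2 0>, <0 0 2 2>, <0 2 2 0>, <0 2 2 2>, <1 0 0 0>, <1 0 0 2>, <1 0 2 0>, <1 0 2 2>, <1 2 2 0>, <1 2 2 2>}
target <0 0 0 0> ∈ {SC,TSO,PSO}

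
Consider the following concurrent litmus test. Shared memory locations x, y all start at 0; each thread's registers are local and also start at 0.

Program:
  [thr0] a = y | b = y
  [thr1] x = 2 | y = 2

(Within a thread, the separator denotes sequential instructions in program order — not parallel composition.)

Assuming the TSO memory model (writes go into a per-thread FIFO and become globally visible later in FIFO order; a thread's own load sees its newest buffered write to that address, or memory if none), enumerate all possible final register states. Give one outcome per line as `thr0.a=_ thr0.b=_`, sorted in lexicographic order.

thr0.a=0 thr0.b=0
thr0.a=0 thr0.b=2
thr0.a=2 thr0.b=2

outcome vector order: (thr0.a,thr0.b)
|TSO outcomes| = 3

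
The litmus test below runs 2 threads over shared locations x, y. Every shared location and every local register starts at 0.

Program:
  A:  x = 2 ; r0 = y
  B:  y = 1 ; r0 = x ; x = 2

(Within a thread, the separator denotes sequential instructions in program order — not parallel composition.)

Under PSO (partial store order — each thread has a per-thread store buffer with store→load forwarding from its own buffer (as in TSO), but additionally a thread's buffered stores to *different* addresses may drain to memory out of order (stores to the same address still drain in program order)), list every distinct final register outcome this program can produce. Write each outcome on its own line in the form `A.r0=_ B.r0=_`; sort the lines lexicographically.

A.r0=0 B.r0=0
A.r0=0 B.r0=2
A.r0=1 B.r0=0
A.r0=1 B.r0=2

outcome vector order: (A.r0,B.r0)
|PSO outcomes| = 4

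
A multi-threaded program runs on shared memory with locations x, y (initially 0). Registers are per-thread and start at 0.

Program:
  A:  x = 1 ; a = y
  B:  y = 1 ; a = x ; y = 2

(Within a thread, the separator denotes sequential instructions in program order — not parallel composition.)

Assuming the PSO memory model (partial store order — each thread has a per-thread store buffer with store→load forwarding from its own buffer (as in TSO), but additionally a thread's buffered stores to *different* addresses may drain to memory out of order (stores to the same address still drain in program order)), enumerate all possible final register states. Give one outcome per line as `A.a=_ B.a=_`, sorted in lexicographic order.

outcome vector order: (A.a,B.a)
|PSO outcomes| = 6

A.a=0 B.a=0
A.a=0 B.a=1
A.a=1 B.a=0
A.a=1 B.a=1
A.a=2 B.a=0
A.a=2 B.a=1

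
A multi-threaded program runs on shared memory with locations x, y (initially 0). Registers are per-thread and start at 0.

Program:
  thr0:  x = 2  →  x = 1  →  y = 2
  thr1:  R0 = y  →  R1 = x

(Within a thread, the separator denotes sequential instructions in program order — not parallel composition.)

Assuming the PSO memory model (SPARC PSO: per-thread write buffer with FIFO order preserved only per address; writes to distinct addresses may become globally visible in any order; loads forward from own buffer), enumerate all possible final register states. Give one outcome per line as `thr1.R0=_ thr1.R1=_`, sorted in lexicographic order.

thr1.R0=0 thr1.R1=0
thr1.R0=0 thr1.R1=1
thr1.R0=0 thr1.R1=2
thr1.R0=2 thr1.R1=0
thr1.R0=2 thr1.R1=1
thr1.R0=2 thr1.R1=2

outcome vector order: (thr1.R0,thr1.R1)
|PSO outcomes| = 6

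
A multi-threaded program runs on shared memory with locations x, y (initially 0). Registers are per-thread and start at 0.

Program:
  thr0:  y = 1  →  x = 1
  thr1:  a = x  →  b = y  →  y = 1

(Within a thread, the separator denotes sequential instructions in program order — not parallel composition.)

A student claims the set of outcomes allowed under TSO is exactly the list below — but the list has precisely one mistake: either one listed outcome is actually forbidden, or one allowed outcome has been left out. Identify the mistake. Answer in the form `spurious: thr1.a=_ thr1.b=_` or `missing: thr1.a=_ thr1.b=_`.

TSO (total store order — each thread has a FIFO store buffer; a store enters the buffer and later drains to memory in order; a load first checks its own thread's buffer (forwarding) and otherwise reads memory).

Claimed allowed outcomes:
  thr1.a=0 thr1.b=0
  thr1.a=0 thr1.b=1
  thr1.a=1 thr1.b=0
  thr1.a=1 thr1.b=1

outcome vector order: (thr1.a,thr1.b)
under TSO → (0,0) (0,1) (1,1)
claimed∖TSO = {(1,0)}

spurious: thr1.a=1 thr1.b=0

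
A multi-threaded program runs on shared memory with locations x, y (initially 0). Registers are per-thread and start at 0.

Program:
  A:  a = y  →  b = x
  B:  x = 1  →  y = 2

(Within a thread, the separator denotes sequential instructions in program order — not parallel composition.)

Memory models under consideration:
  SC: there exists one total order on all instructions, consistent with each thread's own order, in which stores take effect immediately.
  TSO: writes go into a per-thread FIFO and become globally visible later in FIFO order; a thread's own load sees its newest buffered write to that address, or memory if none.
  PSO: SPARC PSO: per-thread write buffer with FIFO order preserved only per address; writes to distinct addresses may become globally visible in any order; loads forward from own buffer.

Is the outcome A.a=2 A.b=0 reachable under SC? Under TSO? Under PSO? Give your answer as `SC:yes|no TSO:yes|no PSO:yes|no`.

outcome vector order: (A.a,A.b)
SC (3): 00 01 21
TSO (3): 00 01 21
PSO (4): 00 01 20 21
target 20 ∈ {PSO}

SC:no TSO:no PSO:yes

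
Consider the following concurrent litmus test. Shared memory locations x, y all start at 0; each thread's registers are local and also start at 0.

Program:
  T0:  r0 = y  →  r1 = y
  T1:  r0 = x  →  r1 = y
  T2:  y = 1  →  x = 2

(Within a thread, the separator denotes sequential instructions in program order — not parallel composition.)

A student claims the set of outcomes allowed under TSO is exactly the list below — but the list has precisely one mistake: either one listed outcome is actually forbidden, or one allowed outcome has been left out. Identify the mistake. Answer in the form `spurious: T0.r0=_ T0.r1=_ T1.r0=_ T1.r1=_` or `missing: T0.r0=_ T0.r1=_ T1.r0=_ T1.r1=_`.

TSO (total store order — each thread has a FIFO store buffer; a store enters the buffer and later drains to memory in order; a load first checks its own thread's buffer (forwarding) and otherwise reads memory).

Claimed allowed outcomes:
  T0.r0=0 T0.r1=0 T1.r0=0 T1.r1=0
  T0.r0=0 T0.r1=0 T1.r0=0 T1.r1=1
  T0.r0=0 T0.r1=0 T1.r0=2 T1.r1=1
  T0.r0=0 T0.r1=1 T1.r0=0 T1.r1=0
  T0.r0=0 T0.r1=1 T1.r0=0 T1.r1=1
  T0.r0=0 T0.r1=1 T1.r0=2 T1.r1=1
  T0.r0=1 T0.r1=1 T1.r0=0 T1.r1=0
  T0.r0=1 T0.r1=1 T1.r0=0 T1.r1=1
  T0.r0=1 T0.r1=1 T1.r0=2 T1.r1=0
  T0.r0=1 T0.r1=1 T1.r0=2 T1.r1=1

outcome vector order: (T0.r0,T0.r1,T1.r0,T1.r1)
under TSO → (0,0,0,0); (0,0,0,1); (0,0,2,1); (0,1,0,0); (0,1,0,1); (0,1,2,1); (1,1,0,0); (1,1,0,1); (1,1,2,1)
claimed∖TSO = {(1,1,2,0)}

spurious: T0.r0=1 T0.r1=1 T1.r0=2 T1.r1=0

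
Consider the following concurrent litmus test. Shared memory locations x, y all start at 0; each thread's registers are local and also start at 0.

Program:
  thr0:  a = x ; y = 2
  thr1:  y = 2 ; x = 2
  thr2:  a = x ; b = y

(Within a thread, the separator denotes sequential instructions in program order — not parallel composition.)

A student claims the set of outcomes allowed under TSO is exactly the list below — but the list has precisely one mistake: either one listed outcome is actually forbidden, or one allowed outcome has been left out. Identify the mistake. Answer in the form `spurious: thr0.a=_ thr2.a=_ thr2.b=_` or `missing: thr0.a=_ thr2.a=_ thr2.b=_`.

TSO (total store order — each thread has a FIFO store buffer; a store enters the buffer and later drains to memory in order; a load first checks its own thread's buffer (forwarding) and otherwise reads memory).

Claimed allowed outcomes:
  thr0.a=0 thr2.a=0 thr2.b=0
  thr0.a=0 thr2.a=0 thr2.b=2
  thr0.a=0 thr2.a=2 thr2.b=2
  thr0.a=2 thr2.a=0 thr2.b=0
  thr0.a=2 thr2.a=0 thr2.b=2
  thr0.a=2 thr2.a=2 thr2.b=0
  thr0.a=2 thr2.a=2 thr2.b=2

spurious: thr0.a=2 thr2.a=2 thr2.b=0

outcome vector order: (thr0.a,thr2.a,thr2.b)
under TSO → (0,0,0) (0,0,2) (0,2,2) (2,0,0) (2,0,2) (2,2,2)
claimed∖TSO = {(2,2,0)}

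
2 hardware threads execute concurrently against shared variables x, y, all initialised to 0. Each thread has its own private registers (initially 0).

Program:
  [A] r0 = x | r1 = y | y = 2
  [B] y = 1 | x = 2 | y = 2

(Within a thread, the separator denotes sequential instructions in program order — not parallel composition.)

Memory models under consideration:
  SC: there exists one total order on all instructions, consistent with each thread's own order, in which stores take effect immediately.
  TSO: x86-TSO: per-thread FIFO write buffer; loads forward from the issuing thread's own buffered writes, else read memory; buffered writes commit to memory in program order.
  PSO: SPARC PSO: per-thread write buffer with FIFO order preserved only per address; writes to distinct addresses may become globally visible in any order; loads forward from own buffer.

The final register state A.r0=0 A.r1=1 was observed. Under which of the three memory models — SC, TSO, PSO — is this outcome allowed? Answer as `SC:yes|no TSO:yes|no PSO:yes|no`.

SC:yes TSO:yes PSO:yes

outcome vector order: (A.r0,A.r1)
SC: 5 outcomes — {0/0; 0/1; 0/2; 2/1; 2/2}
TSO: 5 outcomes — {0/0; 0/1; 0/2; 2/1; 2/2}
PSO: 6 outcomes — {0/0; 0/1; 0/2; 2/0; 2/1; 2/2}
target 0/1 ∈ {SC,TSO,PSO}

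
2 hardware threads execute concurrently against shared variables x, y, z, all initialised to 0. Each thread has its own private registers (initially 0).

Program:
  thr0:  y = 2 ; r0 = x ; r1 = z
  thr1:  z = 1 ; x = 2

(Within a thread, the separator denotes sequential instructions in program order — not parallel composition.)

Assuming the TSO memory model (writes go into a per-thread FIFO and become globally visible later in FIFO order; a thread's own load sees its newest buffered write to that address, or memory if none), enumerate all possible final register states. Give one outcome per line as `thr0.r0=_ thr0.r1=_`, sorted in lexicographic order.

outcome vector order: (thr0.r0,thr0.r1)
|TSO outcomes| = 3

thr0.r0=0 thr0.r1=0
thr0.r0=0 thr0.r1=1
thr0.r0=2 thr0.r1=1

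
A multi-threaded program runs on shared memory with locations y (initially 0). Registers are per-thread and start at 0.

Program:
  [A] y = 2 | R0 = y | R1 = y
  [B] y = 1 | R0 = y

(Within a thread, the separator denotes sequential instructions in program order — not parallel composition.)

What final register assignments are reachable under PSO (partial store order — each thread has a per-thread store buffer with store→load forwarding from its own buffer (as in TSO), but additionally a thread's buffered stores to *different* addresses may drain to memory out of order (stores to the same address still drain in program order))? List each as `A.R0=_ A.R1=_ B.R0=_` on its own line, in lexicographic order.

A.R0=1 A.R1=1 B.R0=1
A.R0=2 A.R1=1 B.R0=1
A.R0=2 A.R1=2 B.R0=1
A.R0=2 A.R1=2 B.R0=2

outcome vector order: (A.R0,A.R1,B.R0)
|PSO outcomes| = 4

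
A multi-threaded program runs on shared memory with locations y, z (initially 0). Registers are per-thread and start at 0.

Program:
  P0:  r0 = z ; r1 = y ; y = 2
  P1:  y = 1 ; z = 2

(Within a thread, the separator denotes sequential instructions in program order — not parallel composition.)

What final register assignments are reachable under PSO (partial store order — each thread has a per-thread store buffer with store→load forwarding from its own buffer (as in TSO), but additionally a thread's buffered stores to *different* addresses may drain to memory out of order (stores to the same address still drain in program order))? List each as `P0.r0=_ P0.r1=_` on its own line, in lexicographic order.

outcome vector order: (P0.r0,P0.r1)
|PSO outcomes| = 4

P0.r0=0 P0.r1=0
P0.r0=0 P0.r1=1
P0.r0=2 P0.r1=0
P0.r0=2 P0.r1=1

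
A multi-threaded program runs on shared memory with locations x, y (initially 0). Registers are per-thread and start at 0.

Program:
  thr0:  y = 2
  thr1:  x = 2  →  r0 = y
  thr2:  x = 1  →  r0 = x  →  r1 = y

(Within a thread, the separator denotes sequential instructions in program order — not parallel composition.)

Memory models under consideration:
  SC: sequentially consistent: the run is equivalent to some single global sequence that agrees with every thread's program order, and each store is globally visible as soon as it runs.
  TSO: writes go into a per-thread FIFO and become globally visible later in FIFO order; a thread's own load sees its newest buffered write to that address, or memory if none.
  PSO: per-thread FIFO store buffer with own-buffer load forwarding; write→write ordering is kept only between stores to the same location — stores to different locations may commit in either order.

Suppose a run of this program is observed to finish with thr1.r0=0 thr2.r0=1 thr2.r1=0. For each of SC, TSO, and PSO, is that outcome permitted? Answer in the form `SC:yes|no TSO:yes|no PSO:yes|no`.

SC:yes TSO:yes PSO:yes

outcome vector order: (thr1.r0,thr2.r0,thr2.r1)
SC (8): (0,1,0); (0,1,2); (0,2,0); (0,2,2); (2,1,0); (2,1,2); (2,2,0); (2,2,2)
TSO (8): (0,1,0); (0,1,2); (0,2,0); (0,2,2); (2,1,0); (2,1,2); (2,2,0); (2,2,2)
PSO (8): (0,1,0); (0,1,2); (0,2,0); (0,2,2); (2,1,0); (2,1,2); (2,2,0); (2,2,2)
target (0,1,0) ∈ {SC,TSO,PSO}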